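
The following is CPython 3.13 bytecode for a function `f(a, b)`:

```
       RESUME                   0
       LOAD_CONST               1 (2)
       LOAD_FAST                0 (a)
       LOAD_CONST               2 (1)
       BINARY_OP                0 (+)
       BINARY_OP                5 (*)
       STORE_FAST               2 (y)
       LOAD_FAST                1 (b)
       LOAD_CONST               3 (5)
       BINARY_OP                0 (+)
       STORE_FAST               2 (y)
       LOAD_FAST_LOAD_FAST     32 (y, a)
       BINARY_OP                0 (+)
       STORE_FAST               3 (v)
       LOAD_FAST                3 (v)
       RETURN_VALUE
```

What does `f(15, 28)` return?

48

LOAD_CONST → push 2. Stack: [2]
LOAD_FAST a → push 15. Stack: [2, 15]
LOAD_CONST → push 1. Stack: [2, 15, 1]
BINARY_OP + → 15 + 1 = 16. Stack: [2, 16]
BINARY_OP * → 2 * 16 = 32. Stack: [32]
STORE_FAST y → y=32. Stack: []
LOAD_FAST b → push 28. Stack: [28]
LOAD_CONST → push 5. Stack: [28, 5]
BINARY_OP + → 28 + 5 = 33. Stack: [33]
STORE_FAST y → y=33. Stack: []
LOAD_FAST_LOAD_FAST y,a → push 33,15. Stack: [33, 15]
BINARY_OP + → 33 + 15 = 48. Stack: [48]
STORE_FAST v → v=48. Stack: []
LOAD_FAST v → push 48. Stack: [48]
RETURN_VALUE → return 48.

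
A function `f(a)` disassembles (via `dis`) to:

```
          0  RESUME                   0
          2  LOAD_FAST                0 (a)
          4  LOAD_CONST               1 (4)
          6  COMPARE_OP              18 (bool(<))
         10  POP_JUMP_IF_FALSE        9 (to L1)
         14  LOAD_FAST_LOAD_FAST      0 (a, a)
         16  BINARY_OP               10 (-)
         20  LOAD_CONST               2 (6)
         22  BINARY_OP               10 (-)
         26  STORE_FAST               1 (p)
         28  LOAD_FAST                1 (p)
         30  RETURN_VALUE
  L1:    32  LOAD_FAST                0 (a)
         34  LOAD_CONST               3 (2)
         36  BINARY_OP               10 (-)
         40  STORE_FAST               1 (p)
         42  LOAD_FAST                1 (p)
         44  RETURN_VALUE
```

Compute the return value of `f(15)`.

LOAD_FAST a → push 15. Stack: [15]
LOAD_CONST → push 4. Stack: [15, 4]
COMPARE_OP bool(<) → 15 vs 4 = False. Stack: [False]
POP_JUMP_IF_FALSE → pop False; jump. Stack: []
LOAD_FAST a → push 15. Stack: [15]
LOAD_CONST → push 2. Stack: [15, 2]
BINARY_OP - → 15 - 2 = 13. Stack: [13]
STORE_FAST p → p=13. Stack: []
LOAD_FAST p → push 13. Stack: [13]
RETURN_VALUE → return 13.

13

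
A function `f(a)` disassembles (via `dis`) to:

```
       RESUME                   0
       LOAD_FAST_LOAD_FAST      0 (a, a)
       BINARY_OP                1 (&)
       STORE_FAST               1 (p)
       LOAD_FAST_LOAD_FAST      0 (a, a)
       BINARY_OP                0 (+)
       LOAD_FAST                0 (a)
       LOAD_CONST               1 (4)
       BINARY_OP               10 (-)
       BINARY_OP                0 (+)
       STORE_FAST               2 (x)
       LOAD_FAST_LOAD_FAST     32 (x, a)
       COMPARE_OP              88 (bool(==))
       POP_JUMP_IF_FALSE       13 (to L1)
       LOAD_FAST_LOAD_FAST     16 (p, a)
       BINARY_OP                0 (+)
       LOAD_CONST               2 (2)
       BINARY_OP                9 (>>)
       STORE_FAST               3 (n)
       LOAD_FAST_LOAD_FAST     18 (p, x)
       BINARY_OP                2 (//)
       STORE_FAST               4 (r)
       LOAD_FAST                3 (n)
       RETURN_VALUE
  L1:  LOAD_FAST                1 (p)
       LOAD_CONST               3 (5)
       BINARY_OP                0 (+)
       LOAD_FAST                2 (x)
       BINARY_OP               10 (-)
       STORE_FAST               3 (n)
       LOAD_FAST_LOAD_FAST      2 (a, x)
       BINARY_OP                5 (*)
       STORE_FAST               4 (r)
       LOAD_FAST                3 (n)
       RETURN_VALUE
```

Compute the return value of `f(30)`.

-51

LOAD_FAST_LOAD_FAST a,a → push 30,30. Stack: [30, 30]
BINARY_OP & → 30 & 30 = 30. Stack: [30]
STORE_FAST p → p=30. Stack: []
LOAD_FAST_LOAD_FAST a,a → push 30,30. Stack: [30, 30]
BINARY_OP + → 30 + 30 = 60. Stack: [60]
LOAD_FAST a → push 30. Stack: [60, 30]
LOAD_CONST → push 4. Stack: [60, 30, 4]
BINARY_OP - → 30 - 4 = 26. Stack: [60, 26]
BINARY_OP + → 60 + 26 = 86. Stack: [86]
STORE_FAST x → x=86. Stack: []
LOAD_FAST_LOAD_FAST x,a → push 86,30. Stack: [86, 30]
COMPARE_OP bool(==) → 86 vs 30 = False. Stack: [False]
POP_JUMP_IF_FALSE → pop False; jump. Stack: []
LOAD_FAST p → push 30. Stack: [30]
LOAD_CONST → push 5. Stack: [30, 5]
BINARY_OP + → 30 + 5 = 35. Stack: [35]
LOAD_FAST x → push 86. Stack: [35, 86]
BINARY_OP - → 35 - 86 = -51. Stack: [-51]
STORE_FAST n → n=-51. Stack: []
LOAD_FAST_LOAD_FAST a,x → push 30,86. Stack: [30, 86]
BINARY_OP * → 30 * 86 = 2580. Stack: [2580]
STORE_FAST r → r=2580. Stack: []
LOAD_FAST n → push -51. Stack: [-51]
RETURN_VALUE → return -51.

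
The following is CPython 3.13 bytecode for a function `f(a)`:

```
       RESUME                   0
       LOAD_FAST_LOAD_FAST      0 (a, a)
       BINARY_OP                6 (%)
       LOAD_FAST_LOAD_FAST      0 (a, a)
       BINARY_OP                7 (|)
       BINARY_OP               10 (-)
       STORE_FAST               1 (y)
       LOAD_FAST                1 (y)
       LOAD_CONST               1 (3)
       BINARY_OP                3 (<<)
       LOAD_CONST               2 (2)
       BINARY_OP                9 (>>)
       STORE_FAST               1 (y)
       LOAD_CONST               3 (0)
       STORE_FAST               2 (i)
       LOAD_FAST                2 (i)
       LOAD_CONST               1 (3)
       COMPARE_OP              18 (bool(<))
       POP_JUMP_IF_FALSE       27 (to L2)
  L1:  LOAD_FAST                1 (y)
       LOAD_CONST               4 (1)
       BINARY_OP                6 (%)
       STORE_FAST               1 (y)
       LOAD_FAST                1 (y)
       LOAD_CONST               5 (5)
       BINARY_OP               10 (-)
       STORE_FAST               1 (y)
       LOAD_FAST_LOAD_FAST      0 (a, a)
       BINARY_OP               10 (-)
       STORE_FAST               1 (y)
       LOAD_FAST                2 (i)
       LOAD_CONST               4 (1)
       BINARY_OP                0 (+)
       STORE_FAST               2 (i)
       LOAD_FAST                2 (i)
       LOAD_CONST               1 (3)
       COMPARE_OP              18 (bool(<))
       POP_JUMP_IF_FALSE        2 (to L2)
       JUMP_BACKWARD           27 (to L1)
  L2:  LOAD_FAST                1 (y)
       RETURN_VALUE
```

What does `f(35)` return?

LOAD_FAST_LOAD_FAST a,a → push 35,35
BINARY_OP % → 35 % 35 = 0
LOAD_FAST_LOAD_FAST a,a → push 35,35
BINARY_OP | → 35 | 35 = 35
BINARY_OP - → 0 - 35 = -35
STORE_FAST y → y=-35
LOAD_FAST y → push -35
LOAD_CONST → push 3
BINARY_OP << → -35 << 3 = -280
LOAD_CONST → push 2
BINARY_OP >> → -280 >> 2 = -70
STORE_FAST y → y=-70
LOAD_CONST → push 0
STORE_FAST i → i=0
LOAD_FAST i → push 0
LOAD_CONST → push 3
COMPARE_OP bool(<) → 0 vs 3 = True
POP_JUMP_IF_FALSE → pop True; no jump
LOAD_FAST y → push -70
LOAD_CONST → push 1
BINARY_OP % → -70 % 1 = 0
STORE_FAST y → y=0
LOAD_FAST y → push 0
LOAD_CONST → push 5
BINARY_OP - → 0 - 5 = -5
STORE_FAST y → y=-5
LOAD_FAST_LOAD_FAST a,a → push 35,35
BINARY_OP - → 35 - 35 = 0
STORE_FAST y → y=0
LOAD_FAST i → push 0
LOAD_CONST → push 1
BINARY_OP + → 0 + 1 = 1
STORE_FAST i → i=1
LOAD_FAST i → push 1
LOAD_CONST → push 3
COMPARE_OP bool(<) → 1 vs 3 = True
POP_JUMP_IF_FALSE → pop True; no jump
LOAD_FAST y → push 0
LOAD_CONST → push 1
BINARY_OP % → 0 % 1 = 0
STORE_FAST y → y=0
LOAD_FAST y → push 0
LOAD_CONST → push 5
BINARY_OP - → 0 - 5 = -5
STORE_FAST y → y=-5
LOAD_FAST_LOAD_FAST a,a → push 35,35
BINARY_OP - → 35 - 35 = 0
STORE_FAST y → y=0
LOAD_FAST i → push 1
LOAD_CONST → push 1
BINARY_OP + → 1 + 1 = 2
STORE_FAST i → i=2
LOAD_FAST i → push 2
LOAD_CONST → push 3
COMPARE_OP bool(<) → 2 vs 3 = True
POP_JUMP_IF_FALSE → pop True; no jump
LOAD_FAST y → push 0
LOAD_CONST → push 1
BINARY_OP % → 0 % 1 = 0
STORE_FAST y → y=0
LOAD_FAST y → push 0
LOAD_CONST → push 5
BINARY_OP - → 0 - 5 = -5
STORE_FAST y → y=-5
LOAD_FAST_LOAD_FAST a,a → push 35,35
BINARY_OP - → 35 - 35 = 0
STORE_FAST y → y=0
LOAD_FAST i → push 2
LOAD_CONST → push 1
BINARY_OP + → 2 + 1 = 3
STORE_FAST i → i=3
LOAD_FAST i → push 3
LOAD_CONST → push 3
COMPARE_OP bool(<) → 3 vs 3 = False
POP_JUMP_IF_FALSE → pop False; jump
LOAD_FAST y → push 0
RETURN_VALUE → return 0.

0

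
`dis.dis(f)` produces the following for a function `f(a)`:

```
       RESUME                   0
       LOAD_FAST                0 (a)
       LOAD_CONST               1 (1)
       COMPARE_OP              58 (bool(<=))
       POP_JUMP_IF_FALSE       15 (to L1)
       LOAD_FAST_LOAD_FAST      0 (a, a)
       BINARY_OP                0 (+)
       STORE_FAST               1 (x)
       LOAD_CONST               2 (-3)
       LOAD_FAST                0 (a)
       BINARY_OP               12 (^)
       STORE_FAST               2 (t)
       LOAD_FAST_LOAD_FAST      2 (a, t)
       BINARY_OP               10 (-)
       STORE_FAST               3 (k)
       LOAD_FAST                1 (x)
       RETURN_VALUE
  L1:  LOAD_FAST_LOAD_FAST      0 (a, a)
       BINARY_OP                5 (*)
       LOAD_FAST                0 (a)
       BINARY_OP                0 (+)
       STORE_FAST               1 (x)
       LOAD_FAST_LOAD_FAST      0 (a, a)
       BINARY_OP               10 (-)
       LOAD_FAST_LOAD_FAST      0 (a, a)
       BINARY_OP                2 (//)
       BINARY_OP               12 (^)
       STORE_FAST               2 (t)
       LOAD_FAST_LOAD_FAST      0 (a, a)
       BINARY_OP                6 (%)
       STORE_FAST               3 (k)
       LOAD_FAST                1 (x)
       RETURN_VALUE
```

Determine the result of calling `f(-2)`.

-4

LOAD_FAST a → push -2. Stack: [-2]
LOAD_CONST → push 1. Stack: [-2, 1]
COMPARE_OP bool(<=) → -2 vs 1 = True. Stack: [True]
POP_JUMP_IF_FALSE → pop True; no jump. Stack: []
LOAD_FAST_LOAD_FAST a,a → push -2,-2. Stack: [-2, -2]
BINARY_OP + → -2 + -2 = -4. Stack: [-4]
STORE_FAST x → x=-4. Stack: []
LOAD_CONST → push -3. Stack: [-3]
LOAD_FAST a → push -2. Stack: [-3, -2]
BINARY_OP ^ → -3 ^ -2 = 3. Stack: [3]
STORE_FAST t → t=3. Stack: []
LOAD_FAST_LOAD_FAST a,t → push -2,3. Stack: [-2, 3]
BINARY_OP - → -2 - 3 = -5. Stack: [-5]
STORE_FAST k → k=-5. Stack: []
LOAD_FAST x → push -4. Stack: [-4]
RETURN_VALUE → return -4.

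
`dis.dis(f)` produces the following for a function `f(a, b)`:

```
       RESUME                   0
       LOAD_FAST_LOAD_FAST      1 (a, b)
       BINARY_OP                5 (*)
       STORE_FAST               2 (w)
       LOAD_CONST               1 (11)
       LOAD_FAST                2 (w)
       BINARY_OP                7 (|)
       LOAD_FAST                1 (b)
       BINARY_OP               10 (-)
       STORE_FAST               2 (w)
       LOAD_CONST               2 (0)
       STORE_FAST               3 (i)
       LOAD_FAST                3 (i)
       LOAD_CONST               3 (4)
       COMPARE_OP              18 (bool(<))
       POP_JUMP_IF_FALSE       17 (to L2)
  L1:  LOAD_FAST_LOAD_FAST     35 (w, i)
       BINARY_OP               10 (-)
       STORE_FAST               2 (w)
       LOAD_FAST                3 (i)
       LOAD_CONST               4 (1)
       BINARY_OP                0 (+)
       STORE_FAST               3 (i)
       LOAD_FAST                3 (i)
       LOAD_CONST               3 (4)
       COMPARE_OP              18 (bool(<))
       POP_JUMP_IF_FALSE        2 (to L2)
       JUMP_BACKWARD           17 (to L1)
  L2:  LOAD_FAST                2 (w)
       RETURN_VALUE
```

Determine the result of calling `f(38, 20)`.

LOAD_FAST_LOAD_FAST a,b → push 38,20. Stack: [38, 20]
BINARY_OP * → 38 * 20 = 760. Stack: [760]
STORE_FAST w → w=760. Stack: []
LOAD_CONST → push 11. Stack: [11]
LOAD_FAST w → push 760. Stack: [11, 760]
BINARY_OP | → 11 | 760 = 763. Stack: [763]
LOAD_FAST b → push 20. Stack: [763, 20]
BINARY_OP - → 763 - 20 = 743. Stack: [743]
STORE_FAST w → w=743. Stack: []
LOAD_CONST → push 0. Stack: [0]
STORE_FAST i → i=0. Stack: []
LOAD_FAST i → push 0. Stack: [0]
LOAD_CONST → push 4. Stack: [0, 4]
COMPARE_OP bool(<) → 0 vs 4 = True. Stack: [True]
POP_JUMP_IF_FALSE → pop True; no jump. Stack: []
LOAD_FAST_LOAD_FAST w,i → push 743,0. Stack: [743, 0]
BINARY_OP - → 743 - 0 = 743. Stack: [743]
STORE_FAST w → w=743. Stack: []
LOAD_FAST i → push 0. Stack: [0]
LOAD_CONST → push 1. Stack: [0, 1]
BINARY_OP + → 0 + 1 = 1. Stack: [1]
STORE_FAST i → i=1. Stack: []
LOAD_FAST i → push 1. Stack: [1]
LOAD_CONST → push 4. Stack: [1, 4]
COMPARE_OP bool(<) → 1 vs 4 = True. Stack: [True]
POP_JUMP_IF_FALSE → pop True; no jump. Stack: []
LOAD_FAST_LOAD_FAST w,i → push 743,1. Stack: [743, 1]
BINARY_OP - → 743 - 1 = 742. Stack: [742]
STORE_FAST w → w=742. Stack: []
LOAD_FAST i → push 1. Stack: [1]
LOAD_CONST → push 1. Stack: [1, 1]
BINARY_OP + → 1 + 1 = 2. Stack: [2]
STORE_FAST i → i=2. Stack: []
LOAD_FAST i → push 2. Stack: [2]
LOAD_CONST → push 4. Stack: [2, 4]
COMPARE_OP bool(<) → 2 vs 4 = True. Stack: [True]
POP_JUMP_IF_FALSE → pop True; no jump. Stack: []
LOAD_FAST_LOAD_FAST w,i → push 742,2. Stack: [742, 2]
BINARY_OP - → 742 - 2 = 740. Stack: [740]
STORE_FAST w → w=740. Stack: []
LOAD_FAST i → push 2. Stack: [2]
LOAD_CONST → push 1. Stack: [2, 1]
BINARY_OP + → 2 + 1 = 3. Stack: [3]
STORE_FAST i → i=3. Stack: []
LOAD_FAST i → push 3. Stack: [3]
LOAD_CONST → push 4. Stack: [3, 4]
COMPARE_OP bool(<) → 3 vs 4 = True. Stack: [True]
POP_JUMP_IF_FALSE → pop True; no jump. Stack: []
LOAD_FAST_LOAD_FAST w,i → push 740,3. Stack: [740, 3]
BINARY_OP - → 740 - 3 = 737. Stack: [737]
STORE_FAST w → w=737. Stack: []
LOAD_FAST i → push 3. Stack: [3]
LOAD_CONST → push 1. Stack: [3, 1]
BINARY_OP + → 3 + 1 = 4. Stack: [4]
STORE_FAST i → i=4. Stack: []
LOAD_FAST i → push 4. Stack: [4]
LOAD_CONST → push 4. Stack: [4, 4]
COMPARE_OP bool(<) → 4 vs 4 = False. Stack: [False]
POP_JUMP_IF_FALSE → pop False; jump. Stack: []
LOAD_FAST w → push 737. Stack: [737]
RETURN_VALUE → return 737.

737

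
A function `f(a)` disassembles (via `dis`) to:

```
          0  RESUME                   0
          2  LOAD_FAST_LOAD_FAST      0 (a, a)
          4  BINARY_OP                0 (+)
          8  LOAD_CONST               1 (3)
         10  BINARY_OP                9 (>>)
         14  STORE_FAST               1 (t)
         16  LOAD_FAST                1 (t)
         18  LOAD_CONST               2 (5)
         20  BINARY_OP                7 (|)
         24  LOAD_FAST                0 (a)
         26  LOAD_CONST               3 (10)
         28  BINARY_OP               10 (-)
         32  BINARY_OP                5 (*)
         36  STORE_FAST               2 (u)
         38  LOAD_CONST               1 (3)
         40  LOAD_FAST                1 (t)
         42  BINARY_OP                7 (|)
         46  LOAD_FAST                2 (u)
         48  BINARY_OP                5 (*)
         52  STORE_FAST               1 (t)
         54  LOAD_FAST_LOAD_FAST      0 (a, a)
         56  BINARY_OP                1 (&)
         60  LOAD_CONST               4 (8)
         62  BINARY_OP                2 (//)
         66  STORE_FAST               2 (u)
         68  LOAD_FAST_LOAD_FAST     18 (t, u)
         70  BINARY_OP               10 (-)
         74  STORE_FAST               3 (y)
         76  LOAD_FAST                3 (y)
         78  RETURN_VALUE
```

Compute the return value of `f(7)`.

-45

LOAD_FAST_LOAD_FAST a,a → push 7,7. Stack: [7, 7]
BINARY_OP + → 7 + 7 = 14. Stack: [14]
LOAD_CONST → push 3. Stack: [14, 3]
BINARY_OP >> → 14 >> 3 = 1. Stack: [1]
STORE_FAST t → t=1. Stack: []
LOAD_FAST t → push 1. Stack: [1]
LOAD_CONST → push 5. Stack: [1, 5]
BINARY_OP | → 1 | 5 = 5. Stack: [5]
LOAD_FAST a → push 7. Stack: [5, 7]
LOAD_CONST → push 10. Stack: [5, 7, 10]
BINARY_OP - → 7 - 10 = -3. Stack: [5, -3]
BINARY_OP * → 5 * -3 = -15. Stack: [-15]
STORE_FAST u → u=-15. Stack: []
LOAD_CONST → push 3. Stack: [3]
LOAD_FAST t → push 1. Stack: [3, 1]
BINARY_OP | → 3 | 1 = 3. Stack: [3]
LOAD_FAST u → push -15. Stack: [3, -15]
BINARY_OP * → 3 * -15 = -45. Stack: [-45]
STORE_FAST t → t=-45. Stack: []
LOAD_FAST_LOAD_FAST a,a → push 7,7. Stack: [7, 7]
BINARY_OP & → 7 & 7 = 7. Stack: [7]
LOAD_CONST → push 8. Stack: [7, 8]
BINARY_OP // → 7 // 8 = 0. Stack: [0]
STORE_FAST u → u=0. Stack: []
LOAD_FAST_LOAD_FAST t,u → push -45,0. Stack: [-45, 0]
BINARY_OP - → -45 - 0 = -45. Stack: [-45]
STORE_FAST y → y=-45. Stack: []
LOAD_FAST y → push -45. Stack: [-45]
RETURN_VALUE → return -45.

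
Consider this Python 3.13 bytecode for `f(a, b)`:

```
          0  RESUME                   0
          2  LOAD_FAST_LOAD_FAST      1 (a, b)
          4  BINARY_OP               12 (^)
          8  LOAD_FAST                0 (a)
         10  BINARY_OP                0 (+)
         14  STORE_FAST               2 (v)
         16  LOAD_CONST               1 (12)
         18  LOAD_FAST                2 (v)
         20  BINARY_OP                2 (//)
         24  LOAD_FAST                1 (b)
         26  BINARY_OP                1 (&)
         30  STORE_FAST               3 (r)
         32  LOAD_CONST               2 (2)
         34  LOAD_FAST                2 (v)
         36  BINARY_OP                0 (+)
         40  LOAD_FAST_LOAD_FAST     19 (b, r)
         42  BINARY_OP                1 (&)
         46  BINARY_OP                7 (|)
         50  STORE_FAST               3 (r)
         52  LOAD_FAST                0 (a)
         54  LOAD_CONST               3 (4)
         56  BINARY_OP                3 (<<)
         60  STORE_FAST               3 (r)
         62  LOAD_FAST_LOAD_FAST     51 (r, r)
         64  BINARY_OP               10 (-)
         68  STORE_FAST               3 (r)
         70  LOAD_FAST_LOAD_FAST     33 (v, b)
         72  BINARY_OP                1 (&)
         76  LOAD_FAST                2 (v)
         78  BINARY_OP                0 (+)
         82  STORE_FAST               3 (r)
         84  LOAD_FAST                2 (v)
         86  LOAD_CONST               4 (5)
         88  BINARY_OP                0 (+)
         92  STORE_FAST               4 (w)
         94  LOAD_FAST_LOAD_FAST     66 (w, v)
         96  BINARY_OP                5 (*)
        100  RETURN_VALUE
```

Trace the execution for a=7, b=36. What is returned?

LOAD_FAST_LOAD_FAST a,b → push 7,36. Stack: [7, 36]
BINARY_OP ^ → 7 ^ 36 = 35. Stack: [35]
LOAD_FAST a → push 7. Stack: [35, 7]
BINARY_OP + → 35 + 7 = 42. Stack: [42]
STORE_FAST v → v=42. Stack: []
LOAD_CONST → push 12. Stack: [12]
LOAD_FAST v → push 42. Stack: [12, 42]
BINARY_OP // → 12 // 42 = 0. Stack: [0]
LOAD_FAST b → push 36. Stack: [0, 36]
BINARY_OP & → 0 & 36 = 0. Stack: [0]
STORE_FAST r → r=0. Stack: []
LOAD_CONST → push 2. Stack: [2]
LOAD_FAST v → push 42. Stack: [2, 42]
BINARY_OP + → 2 + 42 = 44. Stack: [44]
LOAD_FAST_LOAD_FAST b,r → push 36,0. Stack: [44, 36, 0]
BINARY_OP & → 36 & 0 = 0. Stack: [44, 0]
BINARY_OP | → 44 | 0 = 44. Stack: [44]
STORE_FAST r → r=44. Stack: []
LOAD_FAST a → push 7. Stack: [7]
LOAD_CONST → push 4. Stack: [7, 4]
BINARY_OP << → 7 << 4 = 112. Stack: [112]
STORE_FAST r → r=112. Stack: []
LOAD_FAST_LOAD_FAST r,r → push 112,112. Stack: [112, 112]
BINARY_OP - → 112 - 112 = 0. Stack: [0]
STORE_FAST r → r=0. Stack: []
LOAD_FAST_LOAD_FAST v,b → push 42,36. Stack: [42, 36]
BINARY_OP & → 42 & 36 = 32. Stack: [32]
LOAD_FAST v → push 42. Stack: [32, 42]
BINARY_OP + → 32 + 42 = 74. Stack: [74]
STORE_FAST r → r=74. Stack: []
LOAD_FAST v → push 42. Stack: [42]
LOAD_CONST → push 5. Stack: [42, 5]
BINARY_OP + → 42 + 5 = 47. Stack: [47]
STORE_FAST w → w=47. Stack: []
LOAD_FAST_LOAD_FAST w,v → push 47,42. Stack: [47, 42]
BINARY_OP * → 47 * 42 = 1974. Stack: [1974]
RETURN_VALUE → return 1974.

1974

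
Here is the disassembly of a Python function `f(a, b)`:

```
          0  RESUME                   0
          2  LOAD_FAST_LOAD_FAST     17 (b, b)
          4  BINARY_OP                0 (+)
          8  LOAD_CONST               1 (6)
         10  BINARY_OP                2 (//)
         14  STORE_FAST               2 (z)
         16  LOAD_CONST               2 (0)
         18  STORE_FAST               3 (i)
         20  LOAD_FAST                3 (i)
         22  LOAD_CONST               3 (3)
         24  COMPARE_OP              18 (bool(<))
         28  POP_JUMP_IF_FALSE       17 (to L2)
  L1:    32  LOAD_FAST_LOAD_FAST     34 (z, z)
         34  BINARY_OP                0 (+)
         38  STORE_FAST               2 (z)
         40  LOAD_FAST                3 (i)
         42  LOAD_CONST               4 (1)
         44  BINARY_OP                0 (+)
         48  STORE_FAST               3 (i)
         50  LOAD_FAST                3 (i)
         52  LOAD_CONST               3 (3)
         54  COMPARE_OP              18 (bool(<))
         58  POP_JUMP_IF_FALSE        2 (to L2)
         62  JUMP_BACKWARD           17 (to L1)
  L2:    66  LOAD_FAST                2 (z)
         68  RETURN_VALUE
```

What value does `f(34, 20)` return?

LOAD_FAST_LOAD_FAST b,b → push 20,20. Stack: [20, 20]
BINARY_OP + → 20 + 20 = 40. Stack: [40]
LOAD_CONST → push 6. Stack: [40, 6]
BINARY_OP // → 40 // 6 = 6. Stack: [6]
STORE_FAST z → z=6. Stack: []
LOAD_CONST → push 0. Stack: [0]
STORE_FAST i → i=0. Stack: []
LOAD_FAST i → push 0. Stack: [0]
LOAD_CONST → push 3. Stack: [0, 3]
COMPARE_OP bool(<) → 0 vs 3 = True. Stack: [True]
POP_JUMP_IF_FALSE → pop True; no jump. Stack: []
LOAD_FAST_LOAD_FAST z,z → push 6,6. Stack: [6, 6]
BINARY_OP + → 6 + 6 = 12. Stack: [12]
STORE_FAST z → z=12. Stack: []
LOAD_FAST i → push 0. Stack: [0]
LOAD_CONST → push 1. Stack: [0, 1]
BINARY_OP + → 0 + 1 = 1. Stack: [1]
STORE_FAST i → i=1. Stack: []
LOAD_FAST i → push 1. Stack: [1]
LOAD_CONST → push 3. Stack: [1, 3]
COMPARE_OP bool(<) → 1 vs 3 = True. Stack: [True]
POP_JUMP_IF_FALSE → pop True; no jump. Stack: []
LOAD_FAST_LOAD_FAST z,z → push 12,12. Stack: [12, 12]
BINARY_OP + → 12 + 12 = 24. Stack: [24]
STORE_FAST z → z=24. Stack: []
LOAD_FAST i → push 1. Stack: [1]
LOAD_CONST → push 1. Stack: [1, 1]
BINARY_OP + → 1 + 1 = 2. Stack: [2]
STORE_FAST i → i=2. Stack: []
LOAD_FAST i → push 2. Stack: [2]
LOAD_CONST → push 3. Stack: [2, 3]
COMPARE_OP bool(<) → 2 vs 3 = True. Stack: [True]
POP_JUMP_IF_FALSE → pop True; no jump. Stack: []
LOAD_FAST_LOAD_FAST z,z → push 24,24. Stack: [24, 24]
BINARY_OP + → 24 + 24 = 48. Stack: [48]
STORE_FAST z → z=48. Stack: []
LOAD_FAST i → push 2. Stack: [2]
LOAD_CONST → push 1. Stack: [2, 1]
BINARY_OP + → 2 + 1 = 3. Stack: [3]
STORE_FAST i → i=3. Stack: []
LOAD_FAST i → push 3. Stack: [3]
LOAD_CONST → push 3. Stack: [3, 3]
COMPARE_OP bool(<) → 3 vs 3 = False. Stack: [False]
POP_JUMP_IF_FALSE → pop False; jump. Stack: []
LOAD_FAST z → push 48. Stack: [48]
RETURN_VALUE → return 48.

48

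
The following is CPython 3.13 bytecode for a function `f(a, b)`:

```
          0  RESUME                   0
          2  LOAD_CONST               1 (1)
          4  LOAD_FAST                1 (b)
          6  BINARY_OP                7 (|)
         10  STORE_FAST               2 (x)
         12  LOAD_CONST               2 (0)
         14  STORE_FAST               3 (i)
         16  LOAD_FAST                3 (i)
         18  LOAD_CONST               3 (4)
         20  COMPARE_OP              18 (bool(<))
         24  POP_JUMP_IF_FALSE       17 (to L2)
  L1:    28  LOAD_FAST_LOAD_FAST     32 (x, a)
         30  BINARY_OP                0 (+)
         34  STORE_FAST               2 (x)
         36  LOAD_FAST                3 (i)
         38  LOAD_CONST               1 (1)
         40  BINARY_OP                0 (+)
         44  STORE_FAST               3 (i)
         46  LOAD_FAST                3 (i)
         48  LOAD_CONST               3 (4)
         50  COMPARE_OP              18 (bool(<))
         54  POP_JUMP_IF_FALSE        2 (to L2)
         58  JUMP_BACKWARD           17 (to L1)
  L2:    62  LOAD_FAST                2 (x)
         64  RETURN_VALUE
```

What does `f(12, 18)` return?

67

LOAD_CONST → push 1. Stack: [1]
LOAD_FAST b → push 18. Stack: [1, 18]
BINARY_OP | → 1 | 18 = 19. Stack: [19]
STORE_FAST x → x=19. Stack: []
LOAD_CONST → push 0. Stack: [0]
STORE_FAST i → i=0. Stack: []
LOAD_FAST i → push 0. Stack: [0]
LOAD_CONST → push 4. Stack: [0, 4]
COMPARE_OP bool(<) → 0 vs 4 = True. Stack: [True]
POP_JUMP_IF_FALSE → pop True; no jump. Stack: []
LOAD_FAST_LOAD_FAST x,a → push 19,12. Stack: [19, 12]
BINARY_OP + → 19 + 12 = 31. Stack: [31]
STORE_FAST x → x=31. Stack: []
LOAD_FAST i → push 0. Stack: [0]
LOAD_CONST → push 1. Stack: [0, 1]
BINARY_OP + → 0 + 1 = 1. Stack: [1]
STORE_FAST i → i=1. Stack: []
LOAD_FAST i → push 1. Stack: [1]
LOAD_CONST → push 4. Stack: [1, 4]
COMPARE_OP bool(<) → 1 vs 4 = True. Stack: [True]
POP_JUMP_IF_FALSE → pop True; no jump. Stack: []
LOAD_FAST_LOAD_FAST x,a → push 31,12. Stack: [31, 12]
BINARY_OP + → 31 + 12 = 43. Stack: [43]
STORE_FAST x → x=43. Stack: []
LOAD_FAST i → push 1. Stack: [1]
LOAD_CONST → push 1. Stack: [1, 1]
BINARY_OP + → 1 + 1 = 2. Stack: [2]
STORE_FAST i → i=2. Stack: []
LOAD_FAST i → push 2. Stack: [2]
LOAD_CONST → push 4. Stack: [2, 4]
COMPARE_OP bool(<) → 2 vs 4 = True. Stack: [True]
POP_JUMP_IF_FALSE → pop True; no jump. Stack: []
LOAD_FAST_LOAD_FAST x,a → push 43,12. Stack: [43, 12]
BINARY_OP + → 43 + 12 = 55. Stack: [55]
STORE_FAST x → x=55. Stack: []
LOAD_FAST i → push 2. Stack: [2]
LOAD_CONST → push 1. Stack: [2, 1]
BINARY_OP + → 2 + 1 = 3. Stack: [3]
STORE_FAST i → i=3. Stack: []
LOAD_FAST i → push 3. Stack: [3]
LOAD_CONST → push 4. Stack: [3, 4]
COMPARE_OP bool(<) → 3 vs 4 = True. Stack: [True]
POP_JUMP_IF_FALSE → pop True; no jump. Stack: []
LOAD_FAST_LOAD_FAST x,a → push 55,12. Stack: [55, 12]
BINARY_OP + → 55 + 12 = 67. Stack: [67]
STORE_FAST x → x=67. Stack: []
LOAD_FAST i → push 3. Stack: [3]
LOAD_CONST → push 1. Stack: [3, 1]
BINARY_OP + → 3 + 1 = 4. Stack: [4]
STORE_FAST i → i=4. Stack: []
LOAD_FAST i → push 4. Stack: [4]
LOAD_CONST → push 4. Stack: [4, 4]
COMPARE_OP bool(<) → 4 vs 4 = False. Stack: [False]
POP_JUMP_IF_FALSE → pop False; jump. Stack: []
LOAD_FAST x → push 67. Stack: [67]
RETURN_VALUE → return 67.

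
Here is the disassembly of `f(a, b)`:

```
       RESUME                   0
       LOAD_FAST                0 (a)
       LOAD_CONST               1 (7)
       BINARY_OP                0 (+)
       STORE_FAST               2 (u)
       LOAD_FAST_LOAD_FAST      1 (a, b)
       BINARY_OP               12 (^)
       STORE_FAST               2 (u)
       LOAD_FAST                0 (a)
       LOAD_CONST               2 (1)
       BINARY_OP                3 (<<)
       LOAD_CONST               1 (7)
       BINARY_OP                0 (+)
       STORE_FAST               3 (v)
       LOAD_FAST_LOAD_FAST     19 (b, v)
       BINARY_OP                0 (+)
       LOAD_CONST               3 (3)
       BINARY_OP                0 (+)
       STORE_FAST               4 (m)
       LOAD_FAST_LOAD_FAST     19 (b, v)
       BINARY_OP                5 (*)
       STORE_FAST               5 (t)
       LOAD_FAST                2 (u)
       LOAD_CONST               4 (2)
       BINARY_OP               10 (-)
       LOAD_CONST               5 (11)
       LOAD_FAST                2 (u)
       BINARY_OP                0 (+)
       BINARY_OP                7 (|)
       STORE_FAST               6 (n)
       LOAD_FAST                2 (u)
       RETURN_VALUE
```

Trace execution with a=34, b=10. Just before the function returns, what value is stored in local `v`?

75

LOAD_FAST a → push 34. Stack: [34]
LOAD_CONST → push 7. Stack: [34, 7]
BINARY_OP + → 34 + 7 = 41. Stack: [41]
STORE_FAST u → u=41. Stack: []
LOAD_FAST_LOAD_FAST a,b → push 34,10. Stack: [34, 10]
BINARY_OP ^ → 34 ^ 10 = 40. Stack: [40]
STORE_FAST u → u=40. Stack: []
LOAD_FAST a → push 34. Stack: [34]
LOAD_CONST → push 1. Stack: [34, 1]
BINARY_OP << → 34 << 1 = 68. Stack: [68]
LOAD_CONST → push 7. Stack: [68, 7]
BINARY_OP + → 68 + 7 = 75. Stack: [75]
STORE_FAST v → v=75. Stack: []
LOAD_FAST_LOAD_FAST b,v → push 10,75. Stack: [10, 75]
BINARY_OP + → 10 + 75 = 85. Stack: [85]
LOAD_CONST → push 3. Stack: [85, 3]
BINARY_OP + → 85 + 3 = 88. Stack: [88]
STORE_FAST m → m=88. Stack: []
LOAD_FAST_LOAD_FAST b,v → push 10,75. Stack: [10, 75]
BINARY_OP * → 10 * 75 = 750. Stack: [750]
STORE_FAST t → t=750. Stack: []
LOAD_FAST u → push 40. Stack: [40]
LOAD_CONST → push 2. Stack: [40, 2]
BINARY_OP - → 40 - 2 = 38. Stack: [38]
LOAD_CONST → push 11. Stack: [38, 11]
LOAD_FAST u → push 40. Stack: [38, 11, 40]
BINARY_OP + → 11 + 40 = 51. Stack: [38, 51]
BINARY_OP | → 38 | 51 = 55. Stack: [55]
STORE_FAST n → n=55. Stack: []
LOAD_FAST u → push 40. Stack: [40]
RETURN_VALUE → return 40.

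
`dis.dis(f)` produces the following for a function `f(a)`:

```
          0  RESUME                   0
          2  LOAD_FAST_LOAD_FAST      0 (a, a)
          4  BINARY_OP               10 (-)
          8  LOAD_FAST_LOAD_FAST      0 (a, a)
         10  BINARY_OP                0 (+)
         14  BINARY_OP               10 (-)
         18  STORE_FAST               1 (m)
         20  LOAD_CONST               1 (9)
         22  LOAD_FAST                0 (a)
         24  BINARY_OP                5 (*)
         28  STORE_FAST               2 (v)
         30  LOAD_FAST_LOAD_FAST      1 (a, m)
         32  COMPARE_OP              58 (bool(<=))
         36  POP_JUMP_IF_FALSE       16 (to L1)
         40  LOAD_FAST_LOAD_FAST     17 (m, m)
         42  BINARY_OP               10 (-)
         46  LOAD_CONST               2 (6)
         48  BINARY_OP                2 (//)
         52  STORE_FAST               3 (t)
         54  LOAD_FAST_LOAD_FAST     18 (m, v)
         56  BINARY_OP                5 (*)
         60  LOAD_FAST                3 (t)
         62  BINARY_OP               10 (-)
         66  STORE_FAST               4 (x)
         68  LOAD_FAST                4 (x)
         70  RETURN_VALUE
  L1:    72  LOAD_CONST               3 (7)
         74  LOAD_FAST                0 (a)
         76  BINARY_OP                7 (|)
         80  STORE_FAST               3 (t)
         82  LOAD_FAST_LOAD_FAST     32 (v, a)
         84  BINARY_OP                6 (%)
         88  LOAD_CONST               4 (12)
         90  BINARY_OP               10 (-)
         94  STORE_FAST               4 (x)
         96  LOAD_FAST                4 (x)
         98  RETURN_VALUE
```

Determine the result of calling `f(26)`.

LOAD_FAST_LOAD_FAST a,a → push 26,26. Stack: [26, 26]
BINARY_OP - → 26 - 26 = 0. Stack: [0]
LOAD_FAST_LOAD_FAST a,a → push 26,26. Stack: [0, 26, 26]
BINARY_OP + → 26 + 26 = 52. Stack: [0, 52]
BINARY_OP - → 0 - 52 = -52. Stack: [-52]
STORE_FAST m → m=-52. Stack: []
LOAD_CONST → push 9. Stack: [9]
LOAD_FAST a → push 26. Stack: [9, 26]
BINARY_OP * → 9 * 26 = 234. Stack: [234]
STORE_FAST v → v=234. Stack: []
LOAD_FAST_LOAD_FAST a,m → push 26,-52. Stack: [26, -52]
COMPARE_OP bool(<=) → 26 vs -52 = False. Stack: [False]
POP_JUMP_IF_FALSE → pop False; jump. Stack: []
LOAD_CONST → push 7. Stack: [7]
LOAD_FAST a → push 26. Stack: [7, 26]
BINARY_OP | → 7 | 26 = 31. Stack: [31]
STORE_FAST t → t=31. Stack: []
LOAD_FAST_LOAD_FAST v,a → push 234,26. Stack: [234, 26]
BINARY_OP % → 234 % 26 = 0. Stack: [0]
LOAD_CONST → push 12. Stack: [0, 12]
BINARY_OP - → 0 - 12 = -12. Stack: [-12]
STORE_FAST x → x=-12. Stack: []
LOAD_FAST x → push -12. Stack: [-12]
RETURN_VALUE → return -12.

-12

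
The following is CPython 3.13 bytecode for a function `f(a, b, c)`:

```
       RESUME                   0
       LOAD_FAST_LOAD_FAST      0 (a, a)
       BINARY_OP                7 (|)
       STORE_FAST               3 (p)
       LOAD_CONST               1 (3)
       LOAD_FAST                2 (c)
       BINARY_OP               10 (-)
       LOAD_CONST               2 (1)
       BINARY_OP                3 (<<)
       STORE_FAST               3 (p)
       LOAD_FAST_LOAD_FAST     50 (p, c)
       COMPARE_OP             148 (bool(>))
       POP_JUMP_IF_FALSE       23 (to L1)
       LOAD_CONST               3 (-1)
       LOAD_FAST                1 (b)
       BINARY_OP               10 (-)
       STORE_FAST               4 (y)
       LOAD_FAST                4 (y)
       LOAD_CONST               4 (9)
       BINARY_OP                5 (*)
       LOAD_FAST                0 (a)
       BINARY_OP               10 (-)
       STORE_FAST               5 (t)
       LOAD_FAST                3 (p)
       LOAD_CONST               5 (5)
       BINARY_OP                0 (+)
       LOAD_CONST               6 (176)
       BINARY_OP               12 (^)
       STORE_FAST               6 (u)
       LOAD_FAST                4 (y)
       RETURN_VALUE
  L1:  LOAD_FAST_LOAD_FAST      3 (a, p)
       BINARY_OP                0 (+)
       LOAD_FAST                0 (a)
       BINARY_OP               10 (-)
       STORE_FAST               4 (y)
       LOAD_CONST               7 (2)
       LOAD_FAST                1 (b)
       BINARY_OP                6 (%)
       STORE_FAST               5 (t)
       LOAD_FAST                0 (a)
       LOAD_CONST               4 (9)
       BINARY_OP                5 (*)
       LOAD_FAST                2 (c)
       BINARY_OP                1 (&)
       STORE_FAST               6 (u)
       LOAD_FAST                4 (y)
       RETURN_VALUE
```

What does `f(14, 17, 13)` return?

LOAD_FAST_LOAD_FAST a,a → push 14,14. Stack: [14, 14]
BINARY_OP | → 14 | 14 = 14. Stack: [14]
STORE_FAST p → p=14. Stack: []
LOAD_CONST → push 3. Stack: [3]
LOAD_FAST c → push 13. Stack: [3, 13]
BINARY_OP - → 3 - 13 = -10. Stack: [-10]
LOAD_CONST → push 1. Stack: [-10, 1]
BINARY_OP << → -10 << 1 = -20. Stack: [-20]
STORE_FAST p → p=-20. Stack: []
LOAD_FAST_LOAD_FAST p,c → push -20,13. Stack: [-20, 13]
COMPARE_OP bool(>) → -20 vs 13 = False. Stack: [False]
POP_JUMP_IF_FALSE → pop False; jump. Stack: []
LOAD_FAST_LOAD_FAST a,p → push 14,-20. Stack: [14, -20]
BINARY_OP + → 14 + -20 = -6. Stack: [-6]
LOAD_FAST a → push 14. Stack: [-6, 14]
BINARY_OP - → -6 - 14 = -20. Stack: [-20]
STORE_FAST y → y=-20. Stack: []
LOAD_CONST → push 2. Stack: [2]
LOAD_FAST b → push 17. Stack: [2, 17]
BINARY_OP % → 2 % 17 = 2. Stack: [2]
STORE_FAST t → t=2. Stack: []
LOAD_FAST a → push 14. Stack: [14]
LOAD_CONST → push 9. Stack: [14, 9]
BINARY_OP * → 14 * 9 = 126. Stack: [126]
LOAD_FAST c → push 13. Stack: [126, 13]
BINARY_OP & → 126 & 13 = 12. Stack: [12]
STORE_FAST u → u=12. Stack: []
LOAD_FAST y → push -20. Stack: [-20]
RETURN_VALUE → return -20.

-20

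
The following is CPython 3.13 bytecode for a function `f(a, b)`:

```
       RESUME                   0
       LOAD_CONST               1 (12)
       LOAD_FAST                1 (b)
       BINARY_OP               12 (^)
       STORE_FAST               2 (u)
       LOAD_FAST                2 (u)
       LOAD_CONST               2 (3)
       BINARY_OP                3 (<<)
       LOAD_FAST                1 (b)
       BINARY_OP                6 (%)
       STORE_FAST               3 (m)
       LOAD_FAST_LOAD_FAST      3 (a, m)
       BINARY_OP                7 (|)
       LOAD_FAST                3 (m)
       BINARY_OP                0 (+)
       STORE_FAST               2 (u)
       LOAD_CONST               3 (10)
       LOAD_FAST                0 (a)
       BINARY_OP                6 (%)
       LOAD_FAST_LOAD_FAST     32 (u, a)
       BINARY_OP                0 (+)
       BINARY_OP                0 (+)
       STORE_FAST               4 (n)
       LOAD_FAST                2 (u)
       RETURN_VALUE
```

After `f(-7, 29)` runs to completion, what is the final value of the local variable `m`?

LOAD_CONST → push 12. Stack: [12]
LOAD_FAST b → push 29. Stack: [12, 29]
BINARY_OP ^ → 12 ^ 29 = 17. Stack: [17]
STORE_FAST u → u=17. Stack: []
LOAD_FAST u → push 17. Stack: [17]
LOAD_CONST → push 3. Stack: [17, 3]
BINARY_OP << → 17 << 3 = 136. Stack: [136]
LOAD_FAST b → push 29. Stack: [136, 29]
BINARY_OP % → 136 % 29 = 20. Stack: [20]
STORE_FAST m → m=20. Stack: []
LOAD_FAST_LOAD_FAST a,m → push -7,20. Stack: [-7, 20]
BINARY_OP | → -7 | 20 = -3. Stack: [-3]
LOAD_FAST m → push 20. Stack: [-3, 20]
BINARY_OP + → -3 + 20 = 17. Stack: [17]
STORE_FAST u → u=17. Stack: []
LOAD_CONST → push 10. Stack: [10]
LOAD_FAST a → push -7. Stack: [10, -7]
BINARY_OP % → 10 % -7 = -4. Stack: [-4]
LOAD_FAST_LOAD_FAST u,a → push 17,-7. Stack: [-4, 17, -7]
BINARY_OP + → 17 + -7 = 10. Stack: [-4, 10]
BINARY_OP + → -4 + 10 = 6. Stack: [6]
STORE_FAST n → n=6. Stack: []
LOAD_FAST u → push 17. Stack: [17]
RETURN_VALUE → return 17.

20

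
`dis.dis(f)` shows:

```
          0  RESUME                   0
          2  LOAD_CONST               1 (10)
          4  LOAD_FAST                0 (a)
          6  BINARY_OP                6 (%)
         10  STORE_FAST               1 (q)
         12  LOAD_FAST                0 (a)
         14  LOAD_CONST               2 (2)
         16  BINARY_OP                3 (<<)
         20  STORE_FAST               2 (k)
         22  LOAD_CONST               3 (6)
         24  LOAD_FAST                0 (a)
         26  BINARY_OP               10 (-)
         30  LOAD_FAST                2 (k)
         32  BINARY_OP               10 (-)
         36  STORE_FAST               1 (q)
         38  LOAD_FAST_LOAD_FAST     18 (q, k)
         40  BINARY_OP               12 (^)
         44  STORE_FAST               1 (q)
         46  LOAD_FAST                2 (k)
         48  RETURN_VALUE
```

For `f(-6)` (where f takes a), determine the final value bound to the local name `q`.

-52

LOAD_CONST → push 10. Stack: [10]
LOAD_FAST a → push -6. Stack: [10, -6]
BINARY_OP % → 10 % -6 = -2. Stack: [-2]
STORE_FAST q → q=-2. Stack: []
LOAD_FAST a → push -6. Stack: [-6]
LOAD_CONST → push 2. Stack: [-6, 2]
BINARY_OP << → -6 << 2 = -24. Stack: [-24]
STORE_FAST k → k=-24. Stack: []
LOAD_CONST → push 6. Stack: [6]
LOAD_FAST a → push -6. Stack: [6, -6]
BINARY_OP - → 6 - -6 = 12. Stack: [12]
LOAD_FAST k → push -24. Stack: [12, -24]
BINARY_OP - → 12 - -24 = 36. Stack: [36]
STORE_FAST q → q=36. Stack: []
LOAD_FAST_LOAD_FAST q,k → push 36,-24. Stack: [36, -24]
BINARY_OP ^ → 36 ^ -24 = -52. Stack: [-52]
STORE_FAST q → q=-52. Stack: []
LOAD_FAST k → push -24. Stack: [-24]
RETURN_VALUE → return -24.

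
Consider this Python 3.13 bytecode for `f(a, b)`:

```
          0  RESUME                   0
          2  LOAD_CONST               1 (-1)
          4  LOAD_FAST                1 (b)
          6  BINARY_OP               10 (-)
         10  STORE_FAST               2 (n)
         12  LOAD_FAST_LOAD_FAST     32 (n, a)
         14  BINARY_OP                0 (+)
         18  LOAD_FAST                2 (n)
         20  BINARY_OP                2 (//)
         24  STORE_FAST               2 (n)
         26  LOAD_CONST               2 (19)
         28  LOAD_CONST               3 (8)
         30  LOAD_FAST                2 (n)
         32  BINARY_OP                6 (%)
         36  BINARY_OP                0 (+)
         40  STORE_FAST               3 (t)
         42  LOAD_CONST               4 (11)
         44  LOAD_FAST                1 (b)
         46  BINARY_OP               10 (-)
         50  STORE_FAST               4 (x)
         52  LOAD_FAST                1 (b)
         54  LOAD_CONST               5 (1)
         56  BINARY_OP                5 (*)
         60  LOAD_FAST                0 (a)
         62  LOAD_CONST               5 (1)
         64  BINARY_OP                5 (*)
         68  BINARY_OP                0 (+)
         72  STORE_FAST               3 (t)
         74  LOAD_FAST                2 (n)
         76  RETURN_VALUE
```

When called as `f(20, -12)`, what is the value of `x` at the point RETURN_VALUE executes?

LOAD_CONST → push -1. Stack: [-1]
LOAD_FAST b → push -12. Stack: [-1, -12]
BINARY_OP - → -1 - -12 = 11. Stack: [11]
STORE_FAST n → n=11. Stack: []
LOAD_FAST_LOAD_FAST n,a → push 11,20. Stack: [11, 20]
BINARY_OP + → 11 + 20 = 31. Stack: [31]
LOAD_FAST n → push 11. Stack: [31, 11]
BINARY_OP // → 31 // 11 = 2. Stack: [2]
STORE_FAST n → n=2. Stack: []
LOAD_CONST → push 19. Stack: [19]
LOAD_CONST → push 8. Stack: [19, 8]
LOAD_FAST n → push 2. Stack: [19, 8, 2]
BINARY_OP % → 8 % 2 = 0. Stack: [19, 0]
BINARY_OP + → 19 + 0 = 19. Stack: [19]
STORE_FAST t → t=19. Stack: []
LOAD_CONST → push 11. Stack: [11]
LOAD_FAST b → push -12. Stack: [11, -12]
BINARY_OP - → 11 - -12 = 23. Stack: [23]
STORE_FAST x → x=23. Stack: []
LOAD_FAST b → push -12. Stack: [-12]
LOAD_CONST → push 1. Stack: [-12, 1]
BINARY_OP * → -12 * 1 = -12. Stack: [-12]
LOAD_FAST a → push 20. Stack: [-12, 20]
LOAD_CONST → push 1. Stack: [-12, 20, 1]
BINARY_OP * → 20 * 1 = 20. Stack: [-12, 20]
BINARY_OP + → -12 + 20 = 8. Stack: [8]
STORE_FAST t → t=8. Stack: []
LOAD_FAST n → push 2. Stack: [2]
RETURN_VALUE → return 2.

23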